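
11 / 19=0.58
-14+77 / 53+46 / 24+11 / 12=-3089 / 318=-9.71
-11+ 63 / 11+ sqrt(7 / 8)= -58 / 11+ sqrt(14) / 4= -4.34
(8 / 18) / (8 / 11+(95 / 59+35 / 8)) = 20768 / 313659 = 0.07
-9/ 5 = -1.80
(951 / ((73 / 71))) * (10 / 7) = 1321.35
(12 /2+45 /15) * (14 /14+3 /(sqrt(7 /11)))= 9+27 * sqrt(77) /7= 42.85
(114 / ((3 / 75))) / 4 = 1425 / 2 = 712.50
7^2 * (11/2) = 539/2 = 269.50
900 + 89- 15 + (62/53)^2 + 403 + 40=3984197/2809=1418.37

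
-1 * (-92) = 92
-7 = -7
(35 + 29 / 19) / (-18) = -347 / 171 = -2.03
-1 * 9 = -9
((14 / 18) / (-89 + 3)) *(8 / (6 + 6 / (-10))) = -140 / 10449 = -0.01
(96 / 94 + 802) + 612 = 66506 / 47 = 1415.02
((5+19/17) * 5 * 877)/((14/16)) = 3648320/119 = 30658.15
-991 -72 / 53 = -52595 / 53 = -992.36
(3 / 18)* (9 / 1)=3 / 2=1.50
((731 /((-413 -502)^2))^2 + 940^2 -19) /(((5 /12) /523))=1295664098094556440712 /1168242834375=1109070871.20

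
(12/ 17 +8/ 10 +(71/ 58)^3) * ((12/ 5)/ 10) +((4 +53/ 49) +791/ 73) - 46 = -29.28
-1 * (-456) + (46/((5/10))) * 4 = 824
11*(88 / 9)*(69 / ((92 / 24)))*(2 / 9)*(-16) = -61952 / 9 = -6883.56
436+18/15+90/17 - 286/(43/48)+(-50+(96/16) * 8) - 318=-719164/3655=-196.76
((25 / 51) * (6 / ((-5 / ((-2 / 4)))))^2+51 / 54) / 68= 343 / 20808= 0.02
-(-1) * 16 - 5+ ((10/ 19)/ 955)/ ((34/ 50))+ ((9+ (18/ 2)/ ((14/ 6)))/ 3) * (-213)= -389467559/ 431851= -901.86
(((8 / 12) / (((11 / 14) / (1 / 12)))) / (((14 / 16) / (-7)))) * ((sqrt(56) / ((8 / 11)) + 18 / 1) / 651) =-16 / 1023- 2 * sqrt(14) / 837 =-0.02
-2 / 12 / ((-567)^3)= 1 / 1093705578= 0.00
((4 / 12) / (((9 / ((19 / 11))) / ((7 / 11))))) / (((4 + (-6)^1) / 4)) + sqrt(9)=9535 / 3267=2.92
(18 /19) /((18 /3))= 3 /19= 0.16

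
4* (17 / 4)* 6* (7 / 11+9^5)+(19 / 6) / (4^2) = 6360354641 / 1056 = 6023063.11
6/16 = 3/8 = 0.38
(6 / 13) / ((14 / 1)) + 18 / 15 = 561 / 455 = 1.23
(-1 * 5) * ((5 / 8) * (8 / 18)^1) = -25 / 18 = -1.39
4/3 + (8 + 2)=34/3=11.33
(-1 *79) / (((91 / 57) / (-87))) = 391761 / 91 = 4305.07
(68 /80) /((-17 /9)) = -9 /20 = -0.45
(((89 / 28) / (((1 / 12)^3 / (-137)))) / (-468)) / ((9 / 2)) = 97544 / 273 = 357.30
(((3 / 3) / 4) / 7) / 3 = 1 / 84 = 0.01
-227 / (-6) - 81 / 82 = 4532 / 123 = 36.85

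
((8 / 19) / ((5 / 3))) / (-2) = -12 / 95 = -0.13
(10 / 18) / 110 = 1 / 198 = 0.01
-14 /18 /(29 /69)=-161 /87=-1.85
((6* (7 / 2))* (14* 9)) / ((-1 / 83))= -219618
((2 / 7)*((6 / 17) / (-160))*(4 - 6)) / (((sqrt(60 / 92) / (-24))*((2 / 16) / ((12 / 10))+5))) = -288*sqrt(345) / 728875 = -0.01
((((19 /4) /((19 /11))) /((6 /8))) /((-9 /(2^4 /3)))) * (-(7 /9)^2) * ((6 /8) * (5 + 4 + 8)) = 36652 /2187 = 16.76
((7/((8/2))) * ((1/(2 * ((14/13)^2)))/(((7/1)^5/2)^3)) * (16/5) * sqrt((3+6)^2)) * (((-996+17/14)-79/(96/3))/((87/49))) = -0.00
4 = 4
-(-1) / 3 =1 / 3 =0.33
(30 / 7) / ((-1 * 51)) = -10 / 119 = -0.08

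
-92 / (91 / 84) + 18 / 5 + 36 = -2946 / 65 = -45.32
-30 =-30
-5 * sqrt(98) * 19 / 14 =-67.18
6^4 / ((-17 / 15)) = -19440 / 17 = -1143.53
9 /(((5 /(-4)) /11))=-396 /5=-79.20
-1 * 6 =-6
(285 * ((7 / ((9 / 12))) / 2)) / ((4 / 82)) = 27265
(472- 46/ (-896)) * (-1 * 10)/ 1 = -4720.51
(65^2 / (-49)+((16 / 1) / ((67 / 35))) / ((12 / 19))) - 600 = -672.99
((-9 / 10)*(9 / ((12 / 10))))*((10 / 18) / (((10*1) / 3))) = -9 / 8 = -1.12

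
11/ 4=2.75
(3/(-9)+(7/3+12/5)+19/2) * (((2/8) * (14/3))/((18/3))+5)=25993/360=72.20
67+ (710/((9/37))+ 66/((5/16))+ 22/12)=287903/90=3198.92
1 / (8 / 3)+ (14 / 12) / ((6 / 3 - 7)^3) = 1097 / 3000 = 0.37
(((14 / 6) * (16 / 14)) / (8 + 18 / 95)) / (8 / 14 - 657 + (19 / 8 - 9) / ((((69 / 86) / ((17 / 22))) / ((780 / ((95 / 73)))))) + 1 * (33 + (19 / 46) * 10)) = -5114648 / 69797633985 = -0.00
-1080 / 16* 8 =-540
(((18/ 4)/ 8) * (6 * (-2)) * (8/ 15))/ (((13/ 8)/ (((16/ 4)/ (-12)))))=48/ 65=0.74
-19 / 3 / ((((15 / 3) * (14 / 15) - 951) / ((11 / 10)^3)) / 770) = 1947253 / 283900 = 6.86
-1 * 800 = -800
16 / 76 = 4 / 19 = 0.21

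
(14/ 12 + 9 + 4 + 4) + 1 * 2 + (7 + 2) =175/ 6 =29.17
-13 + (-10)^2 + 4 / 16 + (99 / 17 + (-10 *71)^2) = 34285129 / 68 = 504193.07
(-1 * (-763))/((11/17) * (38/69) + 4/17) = 894999/694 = 1289.62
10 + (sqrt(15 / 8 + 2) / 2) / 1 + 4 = sqrt(62) / 8 + 14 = 14.98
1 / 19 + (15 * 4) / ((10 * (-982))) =0.05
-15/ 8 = -1.88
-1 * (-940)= 940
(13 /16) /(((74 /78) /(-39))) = -19773 /592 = -33.40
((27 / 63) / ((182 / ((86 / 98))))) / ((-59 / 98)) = -129 / 37583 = -0.00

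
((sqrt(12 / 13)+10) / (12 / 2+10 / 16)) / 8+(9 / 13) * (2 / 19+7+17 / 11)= 2 * sqrt(39) / 689+889586 / 144001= 6.20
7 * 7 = 49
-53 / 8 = -6.62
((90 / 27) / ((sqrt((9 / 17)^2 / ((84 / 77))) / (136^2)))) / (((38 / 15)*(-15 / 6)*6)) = -3144320*sqrt(33) / 5643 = -3200.91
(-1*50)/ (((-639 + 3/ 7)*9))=35/ 4023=0.01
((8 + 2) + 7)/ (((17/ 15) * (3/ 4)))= 20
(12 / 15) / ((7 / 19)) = 76 / 35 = 2.17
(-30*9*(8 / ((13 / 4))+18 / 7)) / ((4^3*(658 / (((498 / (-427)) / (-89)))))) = -7697835 / 18204349072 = -0.00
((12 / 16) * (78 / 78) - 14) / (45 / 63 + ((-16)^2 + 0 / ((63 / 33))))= -371 / 7188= -0.05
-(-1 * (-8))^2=-64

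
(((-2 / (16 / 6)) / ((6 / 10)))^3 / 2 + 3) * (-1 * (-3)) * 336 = 2039.62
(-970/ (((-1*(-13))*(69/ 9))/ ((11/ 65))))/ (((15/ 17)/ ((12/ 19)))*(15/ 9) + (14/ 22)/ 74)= -531545256/ 754229593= -0.70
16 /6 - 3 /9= 7 /3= 2.33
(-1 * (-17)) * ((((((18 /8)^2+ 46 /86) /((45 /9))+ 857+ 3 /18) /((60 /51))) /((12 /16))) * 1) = 2559821257 /154800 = 16536.31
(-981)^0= 1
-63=-63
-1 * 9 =-9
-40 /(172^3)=-5 /636056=-0.00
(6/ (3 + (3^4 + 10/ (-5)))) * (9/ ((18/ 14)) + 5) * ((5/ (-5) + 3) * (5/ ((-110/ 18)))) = -648/ 451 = -1.44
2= 2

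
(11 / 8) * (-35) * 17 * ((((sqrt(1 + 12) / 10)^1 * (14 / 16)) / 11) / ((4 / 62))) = -363.70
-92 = -92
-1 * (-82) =82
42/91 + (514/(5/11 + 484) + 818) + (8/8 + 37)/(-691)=39228244316/47870407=819.47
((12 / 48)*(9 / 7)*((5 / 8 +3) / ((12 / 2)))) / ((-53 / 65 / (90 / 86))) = -254475 / 1020992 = -0.25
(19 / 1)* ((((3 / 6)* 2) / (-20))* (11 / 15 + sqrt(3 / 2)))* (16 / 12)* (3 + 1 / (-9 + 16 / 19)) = -4237* sqrt(6) / 2325 - 93214 / 34875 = -7.14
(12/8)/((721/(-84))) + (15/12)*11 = 5593/412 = 13.58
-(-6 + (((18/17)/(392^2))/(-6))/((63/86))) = 164574187/27429024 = 6.00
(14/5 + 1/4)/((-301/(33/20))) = -2013/120400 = -0.02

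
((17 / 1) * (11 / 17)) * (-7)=-77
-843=-843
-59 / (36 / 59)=-3481 / 36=-96.69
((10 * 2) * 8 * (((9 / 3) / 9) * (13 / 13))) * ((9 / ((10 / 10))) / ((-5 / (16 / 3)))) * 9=-4608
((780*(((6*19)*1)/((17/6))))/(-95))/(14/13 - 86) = 1521/391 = 3.89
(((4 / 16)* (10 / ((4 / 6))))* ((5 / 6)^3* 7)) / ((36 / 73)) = 319375 / 10368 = 30.80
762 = 762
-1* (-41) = 41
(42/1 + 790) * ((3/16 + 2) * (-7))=-12740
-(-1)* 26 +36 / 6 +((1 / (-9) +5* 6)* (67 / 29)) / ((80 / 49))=74.30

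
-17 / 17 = -1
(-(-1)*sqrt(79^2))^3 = 493039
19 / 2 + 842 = 851.50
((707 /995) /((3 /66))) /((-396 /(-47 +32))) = 707 /1194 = 0.59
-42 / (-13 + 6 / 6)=3.50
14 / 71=0.20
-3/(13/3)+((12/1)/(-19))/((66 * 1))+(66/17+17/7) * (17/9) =1920326/171171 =11.22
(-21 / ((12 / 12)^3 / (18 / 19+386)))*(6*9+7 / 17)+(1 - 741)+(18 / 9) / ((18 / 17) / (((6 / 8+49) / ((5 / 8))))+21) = -5084625688571 / 11480712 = -442884.18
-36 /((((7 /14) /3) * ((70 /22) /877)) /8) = -16670016 /35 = -476286.17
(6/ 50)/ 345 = 1/ 2875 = 0.00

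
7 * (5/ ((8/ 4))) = 35/ 2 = 17.50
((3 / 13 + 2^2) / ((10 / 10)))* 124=6820 / 13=524.62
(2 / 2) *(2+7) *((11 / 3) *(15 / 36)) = 55 / 4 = 13.75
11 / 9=1.22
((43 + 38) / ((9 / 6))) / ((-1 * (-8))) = 27 / 4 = 6.75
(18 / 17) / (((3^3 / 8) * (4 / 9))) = 12 / 17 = 0.71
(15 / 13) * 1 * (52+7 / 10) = 60.81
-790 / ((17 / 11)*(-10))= 869 / 17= 51.12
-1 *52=-52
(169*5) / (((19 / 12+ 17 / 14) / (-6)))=-85176 / 47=-1812.26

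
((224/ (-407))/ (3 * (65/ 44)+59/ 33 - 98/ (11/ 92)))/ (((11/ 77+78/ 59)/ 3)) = 3330432/ 2403499835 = 0.00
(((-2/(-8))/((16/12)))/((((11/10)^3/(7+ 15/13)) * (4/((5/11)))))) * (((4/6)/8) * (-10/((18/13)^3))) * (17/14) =-475840625/9563266944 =-0.05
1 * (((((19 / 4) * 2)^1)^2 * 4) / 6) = 361 / 6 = 60.17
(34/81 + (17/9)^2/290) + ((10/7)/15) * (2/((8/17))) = 22933/27405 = 0.84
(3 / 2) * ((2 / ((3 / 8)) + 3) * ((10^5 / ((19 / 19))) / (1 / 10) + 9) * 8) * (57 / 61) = 5700051300 / 61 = 93443463.93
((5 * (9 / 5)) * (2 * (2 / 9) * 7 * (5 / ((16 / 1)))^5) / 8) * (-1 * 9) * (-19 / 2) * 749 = 2801728125 / 4194304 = 667.98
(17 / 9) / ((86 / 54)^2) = 1377 / 1849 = 0.74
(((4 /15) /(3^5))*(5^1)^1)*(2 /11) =8 /8019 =0.00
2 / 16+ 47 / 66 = 221 / 264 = 0.84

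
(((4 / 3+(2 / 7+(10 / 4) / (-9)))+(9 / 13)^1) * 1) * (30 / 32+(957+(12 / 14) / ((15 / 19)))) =1788923543 / 917280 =1950.25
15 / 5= 3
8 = 8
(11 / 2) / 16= 11 / 32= 0.34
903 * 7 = 6321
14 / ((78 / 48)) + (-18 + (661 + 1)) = 652.62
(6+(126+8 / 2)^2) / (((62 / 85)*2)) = 718505 / 62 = 11588.79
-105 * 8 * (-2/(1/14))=23520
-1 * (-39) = 39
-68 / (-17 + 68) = -4 / 3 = -1.33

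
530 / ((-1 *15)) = -106 / 3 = -35.33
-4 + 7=3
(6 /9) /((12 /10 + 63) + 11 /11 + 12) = 5 /579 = 0.01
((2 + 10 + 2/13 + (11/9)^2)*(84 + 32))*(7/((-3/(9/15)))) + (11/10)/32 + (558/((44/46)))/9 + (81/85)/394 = -26707486478599/12413269440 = -2151.53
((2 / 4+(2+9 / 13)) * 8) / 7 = 332 / 91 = 3.65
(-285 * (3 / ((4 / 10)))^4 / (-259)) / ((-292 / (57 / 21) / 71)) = -19463540625 / 8470336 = -2297.85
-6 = -6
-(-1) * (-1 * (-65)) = 65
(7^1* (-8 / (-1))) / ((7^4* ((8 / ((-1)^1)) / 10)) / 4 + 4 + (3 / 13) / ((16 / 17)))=-58240 / 494993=-0.12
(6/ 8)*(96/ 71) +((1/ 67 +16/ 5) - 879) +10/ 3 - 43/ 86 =-124434223/ 142710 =-871.94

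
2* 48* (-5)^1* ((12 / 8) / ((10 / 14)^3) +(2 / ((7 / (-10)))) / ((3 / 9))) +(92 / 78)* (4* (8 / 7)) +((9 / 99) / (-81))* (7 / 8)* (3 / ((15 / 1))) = 34767491599 / 16216200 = 2144.00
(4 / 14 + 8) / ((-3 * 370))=-29 / 3885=-0.01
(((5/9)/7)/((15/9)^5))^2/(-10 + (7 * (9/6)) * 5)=1458/1626953125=0.00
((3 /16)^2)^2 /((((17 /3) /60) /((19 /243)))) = 285 /278528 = 0.00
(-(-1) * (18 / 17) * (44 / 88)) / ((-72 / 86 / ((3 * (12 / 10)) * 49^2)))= -929187 / 170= -5465.81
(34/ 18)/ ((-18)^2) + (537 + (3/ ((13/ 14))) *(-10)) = 19132097/ 37908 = 504.70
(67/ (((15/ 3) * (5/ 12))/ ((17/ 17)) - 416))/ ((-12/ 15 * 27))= 335/ 44703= 0.01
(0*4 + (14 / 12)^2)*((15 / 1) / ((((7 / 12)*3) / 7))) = 81.67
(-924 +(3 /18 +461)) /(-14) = 2777 /84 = 33.06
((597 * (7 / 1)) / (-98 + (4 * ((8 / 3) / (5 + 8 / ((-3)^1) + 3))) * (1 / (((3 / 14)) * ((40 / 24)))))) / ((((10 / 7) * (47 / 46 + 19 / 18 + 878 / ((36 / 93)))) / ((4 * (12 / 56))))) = -123579 / 10338691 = -0.01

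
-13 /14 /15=-13 /210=-0.06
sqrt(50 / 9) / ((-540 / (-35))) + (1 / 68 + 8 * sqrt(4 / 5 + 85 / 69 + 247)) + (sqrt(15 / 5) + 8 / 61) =605 / 4148 + 35 * sqrt(2) / 324 + sqrt(3) + 16 * sqrt(7410255) / 345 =128.28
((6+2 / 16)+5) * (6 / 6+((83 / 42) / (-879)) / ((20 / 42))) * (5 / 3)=1557233 / 84384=18.45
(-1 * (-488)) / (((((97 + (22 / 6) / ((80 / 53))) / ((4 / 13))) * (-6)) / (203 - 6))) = -15381760 / 310219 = -49.58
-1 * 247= -247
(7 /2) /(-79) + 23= 3627 /158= 22.96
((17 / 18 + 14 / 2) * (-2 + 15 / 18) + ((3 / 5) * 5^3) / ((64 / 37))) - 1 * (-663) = 1204573 / 1728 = 697.09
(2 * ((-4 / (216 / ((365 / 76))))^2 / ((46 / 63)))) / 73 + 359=359.00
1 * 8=8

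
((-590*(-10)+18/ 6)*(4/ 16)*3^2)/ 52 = 53127/ 208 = 255.42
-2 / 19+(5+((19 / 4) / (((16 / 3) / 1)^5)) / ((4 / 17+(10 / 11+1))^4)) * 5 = 51298312235747452007 / 2060587191947493376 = 24.89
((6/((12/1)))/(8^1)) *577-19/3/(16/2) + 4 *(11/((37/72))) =214705/1776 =120.89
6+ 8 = 14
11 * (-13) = -143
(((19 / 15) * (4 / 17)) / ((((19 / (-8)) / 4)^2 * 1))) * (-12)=-10.14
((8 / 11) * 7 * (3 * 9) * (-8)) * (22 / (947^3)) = -24192 / 849278123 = -0.00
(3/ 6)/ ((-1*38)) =-1/ 76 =-0.01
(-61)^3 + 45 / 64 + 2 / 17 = -246954435 / 1088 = -226980.18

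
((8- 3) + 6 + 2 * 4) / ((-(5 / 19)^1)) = -361 / 5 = -72.20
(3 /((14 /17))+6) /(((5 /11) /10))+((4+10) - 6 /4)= 3145 /14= 224.64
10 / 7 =1.43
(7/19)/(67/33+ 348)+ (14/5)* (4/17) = 12309899/18654865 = 0.66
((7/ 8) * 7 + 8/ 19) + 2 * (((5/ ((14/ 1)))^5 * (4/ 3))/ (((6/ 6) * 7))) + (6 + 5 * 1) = 941428399/ 53647944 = 17.55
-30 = -30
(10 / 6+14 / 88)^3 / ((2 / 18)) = 13997521 / 255552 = 54.77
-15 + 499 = 484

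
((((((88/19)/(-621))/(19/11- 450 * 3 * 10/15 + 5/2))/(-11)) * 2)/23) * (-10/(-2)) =-1760/5348026539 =-0.00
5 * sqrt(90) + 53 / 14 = 53 / 14 + 15 * sqrt(10) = 51.22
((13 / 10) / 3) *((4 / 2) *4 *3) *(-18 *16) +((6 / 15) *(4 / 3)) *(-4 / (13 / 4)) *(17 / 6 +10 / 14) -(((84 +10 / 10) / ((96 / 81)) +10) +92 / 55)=-4440961571 / 1441440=-3080.92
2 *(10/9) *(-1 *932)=-18640/9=-2071.11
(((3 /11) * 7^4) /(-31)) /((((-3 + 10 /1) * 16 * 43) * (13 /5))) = -5145 /3049904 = -0.00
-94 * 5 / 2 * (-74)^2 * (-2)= 2573720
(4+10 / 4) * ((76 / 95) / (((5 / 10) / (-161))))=-8372 / 5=-1674.40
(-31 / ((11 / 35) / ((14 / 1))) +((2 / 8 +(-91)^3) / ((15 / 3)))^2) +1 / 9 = 22714753629.42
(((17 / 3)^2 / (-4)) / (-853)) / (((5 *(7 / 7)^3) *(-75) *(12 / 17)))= -4913 / 138186000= -0.00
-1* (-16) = 16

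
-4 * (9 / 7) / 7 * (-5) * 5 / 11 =900 / 539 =1.67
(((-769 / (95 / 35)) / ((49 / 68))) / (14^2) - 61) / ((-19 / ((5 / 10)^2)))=205305 / 247646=0.83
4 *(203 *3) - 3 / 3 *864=1572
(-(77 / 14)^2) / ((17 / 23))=-2783 / 68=-40.93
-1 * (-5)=5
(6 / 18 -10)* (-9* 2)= 174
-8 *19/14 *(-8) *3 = 1824/7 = 260.57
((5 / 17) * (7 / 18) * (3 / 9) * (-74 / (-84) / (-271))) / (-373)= 185 / 556765164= 0.00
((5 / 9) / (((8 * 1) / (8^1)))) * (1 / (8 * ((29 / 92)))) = 115 / 522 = 0.22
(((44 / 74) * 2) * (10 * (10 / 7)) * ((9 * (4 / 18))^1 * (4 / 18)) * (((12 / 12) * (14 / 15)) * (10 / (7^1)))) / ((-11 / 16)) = -102400 / 6993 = -14.64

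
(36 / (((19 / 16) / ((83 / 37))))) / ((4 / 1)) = 17.00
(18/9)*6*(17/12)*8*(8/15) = 1088/15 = 72.53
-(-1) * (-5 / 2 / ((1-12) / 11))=5 / 2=2.50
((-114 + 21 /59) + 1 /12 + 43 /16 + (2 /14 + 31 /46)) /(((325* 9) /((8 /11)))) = -10036093 /366756390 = -0.03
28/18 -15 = -121/9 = -13.44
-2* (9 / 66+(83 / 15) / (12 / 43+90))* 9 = -126604 / 35585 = -3.56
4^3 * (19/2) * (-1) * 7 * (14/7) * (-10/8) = 10640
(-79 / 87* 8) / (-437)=632 / 38019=0.02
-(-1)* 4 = 4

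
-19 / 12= -1.58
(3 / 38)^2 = 9 / 1444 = 0.01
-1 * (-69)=69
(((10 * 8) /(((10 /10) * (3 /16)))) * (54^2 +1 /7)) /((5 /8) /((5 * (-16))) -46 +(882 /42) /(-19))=-63544852480 /2406159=-26409.25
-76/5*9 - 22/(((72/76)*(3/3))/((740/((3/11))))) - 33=-8529223/135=-63179.43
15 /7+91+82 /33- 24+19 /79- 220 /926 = 605227759 /8449287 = 71.63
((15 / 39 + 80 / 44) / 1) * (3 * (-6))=-5670 / 143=-39.65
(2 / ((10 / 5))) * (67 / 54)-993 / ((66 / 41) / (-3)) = 549994 / 297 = 1851.83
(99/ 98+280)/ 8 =27539/ 784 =35.13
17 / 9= 1.89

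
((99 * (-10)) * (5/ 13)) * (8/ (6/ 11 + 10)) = -108900/ 377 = -288.86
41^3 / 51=68921 / 51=1351.39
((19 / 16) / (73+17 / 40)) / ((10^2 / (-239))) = -4541 / 117480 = -0.04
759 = 759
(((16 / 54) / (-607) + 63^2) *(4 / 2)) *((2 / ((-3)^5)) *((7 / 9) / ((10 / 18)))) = -1821342124 / 19912635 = -91.47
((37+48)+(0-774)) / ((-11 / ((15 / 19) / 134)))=10335 / 28006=0.37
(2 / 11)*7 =14 / 11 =1.27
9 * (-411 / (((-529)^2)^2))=-3699 / 78310985281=-0.00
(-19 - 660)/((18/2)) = -679/9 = -75.44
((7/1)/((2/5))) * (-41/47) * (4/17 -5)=116235/1598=72.74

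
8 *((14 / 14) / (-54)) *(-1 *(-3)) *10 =-40 / 9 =-4.44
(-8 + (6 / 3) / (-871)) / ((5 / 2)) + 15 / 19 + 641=10568002 / 16549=638.59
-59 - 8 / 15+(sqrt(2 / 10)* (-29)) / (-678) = -893 / 15+29* sqrt(5) / 3390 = -59.51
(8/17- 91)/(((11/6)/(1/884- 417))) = 1701950859/82654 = 20591.27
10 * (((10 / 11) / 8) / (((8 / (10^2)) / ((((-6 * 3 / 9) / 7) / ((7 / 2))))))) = -625 / 539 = -1.16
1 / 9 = 0.11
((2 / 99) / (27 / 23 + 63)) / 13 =0.00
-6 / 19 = -0.32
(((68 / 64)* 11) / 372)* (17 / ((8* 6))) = 3179 / 285696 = 0.01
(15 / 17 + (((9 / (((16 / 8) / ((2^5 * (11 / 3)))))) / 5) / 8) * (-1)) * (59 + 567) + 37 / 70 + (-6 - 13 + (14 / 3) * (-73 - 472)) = -36673367 / 3570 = -10272.65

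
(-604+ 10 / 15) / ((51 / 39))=-23530 / 51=-461.37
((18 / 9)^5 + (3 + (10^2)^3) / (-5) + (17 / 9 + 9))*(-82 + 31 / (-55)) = 40860358477 / 2475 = 16509235.75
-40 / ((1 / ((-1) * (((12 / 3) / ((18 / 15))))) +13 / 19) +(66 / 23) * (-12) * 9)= 174800 / 1352641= 0.13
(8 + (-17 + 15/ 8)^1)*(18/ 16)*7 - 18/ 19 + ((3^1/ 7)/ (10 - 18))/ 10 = -2428563/ 42560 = -57.06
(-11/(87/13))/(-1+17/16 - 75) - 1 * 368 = -3489536/9483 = -367.98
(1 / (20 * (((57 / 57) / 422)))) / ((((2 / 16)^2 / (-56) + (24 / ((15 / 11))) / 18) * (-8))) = -425376 / 157651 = -2.70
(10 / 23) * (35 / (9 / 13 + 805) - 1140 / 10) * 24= -143229720 / 120451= -1189.11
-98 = -98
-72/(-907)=0.08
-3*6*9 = -162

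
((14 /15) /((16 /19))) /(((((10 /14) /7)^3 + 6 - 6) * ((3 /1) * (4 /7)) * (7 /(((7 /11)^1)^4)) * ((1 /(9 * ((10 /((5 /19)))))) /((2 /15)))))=713814954223 /1098075000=650.06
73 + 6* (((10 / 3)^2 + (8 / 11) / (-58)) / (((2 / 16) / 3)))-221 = 462612 / 319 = 1450.19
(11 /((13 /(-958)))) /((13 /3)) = -187.07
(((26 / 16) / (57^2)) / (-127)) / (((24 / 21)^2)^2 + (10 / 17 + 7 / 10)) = -2653105 / 2017130642388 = -0.00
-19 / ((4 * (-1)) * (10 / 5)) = 19 / 8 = 2.38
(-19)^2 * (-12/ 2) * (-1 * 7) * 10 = 151620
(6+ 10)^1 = 16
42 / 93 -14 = -420 / 31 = -13.55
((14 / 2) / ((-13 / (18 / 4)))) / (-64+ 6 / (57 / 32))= 133 / 3328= 0.04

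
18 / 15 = 6 / 5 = 1.20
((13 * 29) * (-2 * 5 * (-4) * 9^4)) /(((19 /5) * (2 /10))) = 130184052.63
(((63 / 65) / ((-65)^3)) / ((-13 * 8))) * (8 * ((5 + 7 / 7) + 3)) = 567 / 232058125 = 0.00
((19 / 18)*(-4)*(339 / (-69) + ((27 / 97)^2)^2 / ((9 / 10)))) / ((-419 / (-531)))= 22398090016886 / 853156680997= 26.25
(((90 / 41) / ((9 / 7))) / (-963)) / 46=-35 / 908109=-0.00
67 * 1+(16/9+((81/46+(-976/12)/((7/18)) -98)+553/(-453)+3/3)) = -103634129/437598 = -236.82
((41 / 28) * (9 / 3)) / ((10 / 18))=1107 / 140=7.91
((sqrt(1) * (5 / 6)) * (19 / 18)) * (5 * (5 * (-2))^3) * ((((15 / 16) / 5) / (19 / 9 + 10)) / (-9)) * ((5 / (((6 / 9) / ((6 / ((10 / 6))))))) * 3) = 534375 / 872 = 612.82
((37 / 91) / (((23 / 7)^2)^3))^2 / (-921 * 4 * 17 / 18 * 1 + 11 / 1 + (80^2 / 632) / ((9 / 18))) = -91649941963797 / 3026540135650499011111555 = -0.00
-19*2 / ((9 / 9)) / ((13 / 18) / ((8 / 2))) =-2736 / 13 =-210.46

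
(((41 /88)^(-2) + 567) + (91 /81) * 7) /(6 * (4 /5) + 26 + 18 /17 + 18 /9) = 3353307290 /195935679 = 17.11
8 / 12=2 / 3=0.67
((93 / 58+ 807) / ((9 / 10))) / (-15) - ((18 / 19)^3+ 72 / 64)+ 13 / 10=-481936063 / 7956440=-60.57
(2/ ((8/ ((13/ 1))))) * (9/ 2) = 117/ 8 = 14.62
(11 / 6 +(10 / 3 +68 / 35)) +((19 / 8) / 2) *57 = 125659 / 1680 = 74.80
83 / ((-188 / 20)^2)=2075 / 2209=0.94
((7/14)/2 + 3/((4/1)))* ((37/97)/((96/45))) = 0.18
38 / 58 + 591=17158 / 29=591.66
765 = 765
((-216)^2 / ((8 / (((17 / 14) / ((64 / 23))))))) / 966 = 4131 / 1568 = 2.63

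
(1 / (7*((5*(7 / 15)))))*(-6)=-0.37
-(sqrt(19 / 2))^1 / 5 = -0.62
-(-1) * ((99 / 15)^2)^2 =1897.47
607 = 607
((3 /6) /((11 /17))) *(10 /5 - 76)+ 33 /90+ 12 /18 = -18529 /330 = -56.15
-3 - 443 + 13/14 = -6231/14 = -445.07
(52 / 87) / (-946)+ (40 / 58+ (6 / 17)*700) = 173316218 / 699567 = 247.75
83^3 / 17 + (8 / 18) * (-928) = 5082979 / 153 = 33222.08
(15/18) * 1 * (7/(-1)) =-35/6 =-5.83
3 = 3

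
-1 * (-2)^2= -4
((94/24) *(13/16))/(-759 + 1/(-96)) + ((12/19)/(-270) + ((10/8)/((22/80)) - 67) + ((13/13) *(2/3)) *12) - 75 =-143674609/1109790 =-129.46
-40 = -40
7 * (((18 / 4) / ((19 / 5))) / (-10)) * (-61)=3843 / 76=50.57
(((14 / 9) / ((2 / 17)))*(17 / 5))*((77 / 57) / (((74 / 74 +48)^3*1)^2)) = 3179 / 724549013685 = 0.00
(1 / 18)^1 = 0.06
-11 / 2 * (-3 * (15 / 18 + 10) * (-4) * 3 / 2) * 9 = -19305 / 2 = -9652.50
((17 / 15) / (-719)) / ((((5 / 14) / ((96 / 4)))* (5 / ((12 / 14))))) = -1632 / 89875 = -0.02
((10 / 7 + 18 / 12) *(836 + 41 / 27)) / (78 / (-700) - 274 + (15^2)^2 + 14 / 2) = 23178325 / 475882047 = 0.05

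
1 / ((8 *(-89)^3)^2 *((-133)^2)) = 1 / 562630531571784256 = 0.00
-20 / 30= -2 / 3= -0.67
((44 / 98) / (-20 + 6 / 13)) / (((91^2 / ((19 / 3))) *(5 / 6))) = -418 / 19820255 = -0.00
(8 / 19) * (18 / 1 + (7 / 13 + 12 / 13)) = 2024 / 247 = 8.19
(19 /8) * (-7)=-133 /8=-16.62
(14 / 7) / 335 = 2 / 335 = 0.01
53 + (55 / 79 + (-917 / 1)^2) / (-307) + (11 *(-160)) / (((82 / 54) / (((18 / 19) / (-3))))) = -43832843823 / 18893087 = -2320.05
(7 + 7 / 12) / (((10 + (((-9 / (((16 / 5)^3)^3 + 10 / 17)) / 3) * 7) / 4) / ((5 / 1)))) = 15187258264906 / 4005370985559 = 3.79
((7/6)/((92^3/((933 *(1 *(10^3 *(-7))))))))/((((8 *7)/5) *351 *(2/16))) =-1360625/68329872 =-0.02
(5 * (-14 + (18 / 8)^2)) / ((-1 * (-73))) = -715 / 1168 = -0.61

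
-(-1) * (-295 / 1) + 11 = -284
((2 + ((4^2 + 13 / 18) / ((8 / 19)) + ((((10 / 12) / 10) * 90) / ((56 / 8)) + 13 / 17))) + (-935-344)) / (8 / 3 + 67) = -21170647 / 1193808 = -17.73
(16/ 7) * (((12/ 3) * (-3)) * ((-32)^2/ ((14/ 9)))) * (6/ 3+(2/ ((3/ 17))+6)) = -17104896/ 49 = -349079.51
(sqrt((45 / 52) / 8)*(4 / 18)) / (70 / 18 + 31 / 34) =0.02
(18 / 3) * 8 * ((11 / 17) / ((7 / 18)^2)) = 171072 / 833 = 205.37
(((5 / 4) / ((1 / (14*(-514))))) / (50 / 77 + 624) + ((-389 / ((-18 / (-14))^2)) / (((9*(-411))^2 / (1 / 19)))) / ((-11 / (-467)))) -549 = -6276881341612684919 / 11141072121520242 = -563.40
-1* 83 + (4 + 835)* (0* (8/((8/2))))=-83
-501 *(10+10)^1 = -10020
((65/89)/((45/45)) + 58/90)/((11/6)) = 11012/14685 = 0.75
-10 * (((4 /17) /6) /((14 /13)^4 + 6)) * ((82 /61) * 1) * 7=-163940140 /326315901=-0.50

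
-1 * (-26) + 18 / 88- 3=1021 / 44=23.20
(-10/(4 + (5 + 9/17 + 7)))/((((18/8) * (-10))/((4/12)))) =68/7587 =0.01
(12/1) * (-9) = -108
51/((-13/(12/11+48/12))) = -2856/143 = -19.97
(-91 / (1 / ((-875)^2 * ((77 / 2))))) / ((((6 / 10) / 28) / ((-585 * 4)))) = 292914496875000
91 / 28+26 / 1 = 117 / 4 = 29.25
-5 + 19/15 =-56/15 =-3.73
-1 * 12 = -12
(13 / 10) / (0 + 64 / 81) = 1053 / 640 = 1.65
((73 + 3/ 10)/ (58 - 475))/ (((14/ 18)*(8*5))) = -2199/ 389200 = -0.01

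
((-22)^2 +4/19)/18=4600/171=26.90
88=88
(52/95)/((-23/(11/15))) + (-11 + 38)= 884353/32775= 26.98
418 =418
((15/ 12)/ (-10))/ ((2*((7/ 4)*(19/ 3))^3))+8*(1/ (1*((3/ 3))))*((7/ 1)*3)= 395242908/ 2352637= 168.00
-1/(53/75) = -75/53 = -1.42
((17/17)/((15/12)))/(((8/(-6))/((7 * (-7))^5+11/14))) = 2372792085/14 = 169485148.93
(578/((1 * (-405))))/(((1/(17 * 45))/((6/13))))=-19652/39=-503.90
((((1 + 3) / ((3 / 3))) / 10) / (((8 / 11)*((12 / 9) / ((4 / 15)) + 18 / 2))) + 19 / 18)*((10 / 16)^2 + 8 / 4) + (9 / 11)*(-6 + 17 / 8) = -109027 / 197120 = -0.55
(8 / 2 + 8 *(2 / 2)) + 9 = 21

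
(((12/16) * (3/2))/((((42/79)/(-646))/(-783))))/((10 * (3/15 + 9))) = 59939433/5152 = 11634.21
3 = 3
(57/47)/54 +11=9325/846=11.02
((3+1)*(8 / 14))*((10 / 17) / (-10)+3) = 800 / 119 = 6.72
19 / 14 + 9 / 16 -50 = -48.08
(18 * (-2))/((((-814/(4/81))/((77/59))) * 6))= 28/58941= 0.00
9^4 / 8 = 820.12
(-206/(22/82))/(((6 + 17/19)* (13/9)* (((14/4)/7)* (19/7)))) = -1064196/18733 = -56.81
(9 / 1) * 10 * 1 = 90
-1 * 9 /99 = -1 /11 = -0.09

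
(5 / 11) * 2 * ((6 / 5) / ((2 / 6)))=36 / 11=3.27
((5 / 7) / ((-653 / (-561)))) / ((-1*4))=-2805 / 18284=-0.15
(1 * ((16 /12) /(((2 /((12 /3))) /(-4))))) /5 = -2.13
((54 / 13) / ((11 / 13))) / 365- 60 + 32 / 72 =-2151554 / 36135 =-59.54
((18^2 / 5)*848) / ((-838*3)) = -45792 / 2095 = -21.86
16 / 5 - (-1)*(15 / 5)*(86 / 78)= 423 / 65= 6.51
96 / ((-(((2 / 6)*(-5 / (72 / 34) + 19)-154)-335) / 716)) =7423488 / 52213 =142.18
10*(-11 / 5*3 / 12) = -11 / 2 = -5.50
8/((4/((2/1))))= 4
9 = 9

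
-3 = -3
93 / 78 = 31 / 26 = 1.19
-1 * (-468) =468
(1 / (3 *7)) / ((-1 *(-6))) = 1 / 126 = 0.01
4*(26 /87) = 104 /87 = 1.20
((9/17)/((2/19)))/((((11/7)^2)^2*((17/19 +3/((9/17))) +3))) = 23402547/271297730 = 0.09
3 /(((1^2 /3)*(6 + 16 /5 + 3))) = 45 /61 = 0.74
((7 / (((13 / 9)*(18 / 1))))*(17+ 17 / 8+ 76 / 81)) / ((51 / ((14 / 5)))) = 637049 / 2148120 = 0.30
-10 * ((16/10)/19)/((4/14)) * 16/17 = -896/323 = -2.77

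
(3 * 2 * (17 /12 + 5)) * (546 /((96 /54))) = 11824.31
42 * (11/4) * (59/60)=4543/40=113.58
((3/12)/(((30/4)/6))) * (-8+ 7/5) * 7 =-231/25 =-9.24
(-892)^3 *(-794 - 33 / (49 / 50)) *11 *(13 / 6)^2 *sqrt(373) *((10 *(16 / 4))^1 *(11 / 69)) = 5886020257423454720 *sqrt(373) / 30429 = 3735841895178757.99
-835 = -835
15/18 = 5/6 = 0.83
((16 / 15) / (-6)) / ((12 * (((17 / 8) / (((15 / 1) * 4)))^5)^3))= -245083902931906945508966400000000000000 / 2862423051509815793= -85621132348914954298.61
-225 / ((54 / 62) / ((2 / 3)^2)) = -3100 / 27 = -114.81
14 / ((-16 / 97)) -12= -775 / 8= -96.88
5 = 5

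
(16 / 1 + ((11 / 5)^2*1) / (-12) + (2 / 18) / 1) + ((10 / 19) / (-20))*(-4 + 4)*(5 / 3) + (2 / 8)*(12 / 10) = 14407 / 900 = 16.01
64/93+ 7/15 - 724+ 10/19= -2127229/2945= -722.32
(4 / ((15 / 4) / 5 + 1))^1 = 16 / 7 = 2.29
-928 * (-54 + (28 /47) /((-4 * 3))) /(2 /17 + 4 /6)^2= 81538.21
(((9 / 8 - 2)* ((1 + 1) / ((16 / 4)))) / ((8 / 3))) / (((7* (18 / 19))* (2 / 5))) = -95 / 1536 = -0.06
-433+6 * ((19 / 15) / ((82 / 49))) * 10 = -15891 / 41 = -387.59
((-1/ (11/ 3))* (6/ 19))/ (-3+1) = 0.04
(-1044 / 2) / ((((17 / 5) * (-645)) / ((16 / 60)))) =232 / 3655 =0.06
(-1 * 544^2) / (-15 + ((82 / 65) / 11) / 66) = 1745652480 / 88471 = 19731.35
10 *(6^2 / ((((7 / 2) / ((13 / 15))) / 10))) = 6240 / 7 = 891.43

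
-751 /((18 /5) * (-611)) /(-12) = -3755 /131976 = -0.03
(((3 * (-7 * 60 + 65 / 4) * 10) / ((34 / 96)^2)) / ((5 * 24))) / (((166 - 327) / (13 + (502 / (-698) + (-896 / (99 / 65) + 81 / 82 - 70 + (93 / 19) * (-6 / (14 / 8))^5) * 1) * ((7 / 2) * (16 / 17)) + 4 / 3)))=-860616619588685360 / 17584006988471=-48943.15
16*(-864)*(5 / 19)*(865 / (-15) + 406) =-1267200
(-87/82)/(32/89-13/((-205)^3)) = -1626997875/551370314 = -2.95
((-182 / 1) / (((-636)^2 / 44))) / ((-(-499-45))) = -1001 / 27505728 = -0.00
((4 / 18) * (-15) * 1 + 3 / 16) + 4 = 0.85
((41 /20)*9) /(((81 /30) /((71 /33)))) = 2911 /198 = 14.70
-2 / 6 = -1 / 3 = -0.33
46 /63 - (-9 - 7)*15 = 15166 /63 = 240.73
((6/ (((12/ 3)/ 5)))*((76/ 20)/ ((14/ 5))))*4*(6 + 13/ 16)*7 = 31065/ 16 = 1941.56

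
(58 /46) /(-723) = -29 /16629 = -0.00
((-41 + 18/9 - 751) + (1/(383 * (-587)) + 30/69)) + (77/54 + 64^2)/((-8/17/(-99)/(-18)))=-641881033077807/41367064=-15516717.19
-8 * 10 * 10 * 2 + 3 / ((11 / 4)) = -17588 / 11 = -1598.91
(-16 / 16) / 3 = -1 / 3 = -0.33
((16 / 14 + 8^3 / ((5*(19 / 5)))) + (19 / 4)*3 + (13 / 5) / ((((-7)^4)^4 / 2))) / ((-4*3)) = -534694115057332351 / 151542163397380560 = -3.53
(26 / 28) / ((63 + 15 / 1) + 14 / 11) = 143 / 12208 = 0.01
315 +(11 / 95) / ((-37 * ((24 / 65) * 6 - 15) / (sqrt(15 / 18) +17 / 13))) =143 * sqrt(30) / 3505158 +184020982 / 584193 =315.00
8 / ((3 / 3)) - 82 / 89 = 630 / 89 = 7.08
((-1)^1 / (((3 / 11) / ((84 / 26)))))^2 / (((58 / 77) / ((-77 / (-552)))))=35153041 / 1352676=25.99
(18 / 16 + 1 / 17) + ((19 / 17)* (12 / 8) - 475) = -64211 / 136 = -472.14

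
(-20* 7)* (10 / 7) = -200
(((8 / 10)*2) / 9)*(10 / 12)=4 / 27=0.15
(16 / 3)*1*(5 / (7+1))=10 / 3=3.33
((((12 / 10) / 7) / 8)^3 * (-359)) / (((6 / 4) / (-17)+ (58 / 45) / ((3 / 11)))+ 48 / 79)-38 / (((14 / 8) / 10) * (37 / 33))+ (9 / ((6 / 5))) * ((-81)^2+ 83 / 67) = 63426466472677180833 / 1293807153536800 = 49023.12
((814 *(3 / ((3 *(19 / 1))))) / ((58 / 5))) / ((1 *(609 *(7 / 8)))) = 16280 / 2348913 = 0.01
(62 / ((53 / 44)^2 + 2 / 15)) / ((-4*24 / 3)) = -56265 / 46007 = -1.22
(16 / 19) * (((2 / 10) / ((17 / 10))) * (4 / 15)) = 128 / 4845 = 0.03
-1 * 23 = -23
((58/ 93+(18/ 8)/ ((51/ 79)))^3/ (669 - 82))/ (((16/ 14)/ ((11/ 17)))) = 0.07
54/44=27/22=1.23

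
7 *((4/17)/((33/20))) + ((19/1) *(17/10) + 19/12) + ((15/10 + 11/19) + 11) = 3408073/71060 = 47.96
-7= -7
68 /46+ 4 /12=1.81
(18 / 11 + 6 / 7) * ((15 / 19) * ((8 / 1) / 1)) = 23040 / 1463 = 15.75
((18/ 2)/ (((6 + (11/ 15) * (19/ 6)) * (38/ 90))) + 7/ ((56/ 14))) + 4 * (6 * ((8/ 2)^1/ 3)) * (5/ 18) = 6762673/ 512316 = 13.20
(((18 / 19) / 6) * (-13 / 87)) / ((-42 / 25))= 325 / 23142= 0.01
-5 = -5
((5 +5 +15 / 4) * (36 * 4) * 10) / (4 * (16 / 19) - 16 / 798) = 987525 / 167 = 5913.32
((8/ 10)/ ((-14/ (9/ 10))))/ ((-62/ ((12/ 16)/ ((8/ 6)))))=81/ 173600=0.00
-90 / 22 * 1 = -45 / 11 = -4.09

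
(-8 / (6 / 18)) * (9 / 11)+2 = -194 / 11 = -17.64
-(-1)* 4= 4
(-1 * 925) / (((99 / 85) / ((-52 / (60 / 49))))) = 10016825 / 297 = 33726.68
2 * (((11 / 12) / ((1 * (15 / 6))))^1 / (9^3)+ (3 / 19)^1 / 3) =22079 / 207765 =0.11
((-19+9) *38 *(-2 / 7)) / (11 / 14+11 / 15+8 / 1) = 22800 / 1999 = 11.41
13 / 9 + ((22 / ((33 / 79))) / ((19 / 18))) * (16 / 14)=69985 / 1197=58.47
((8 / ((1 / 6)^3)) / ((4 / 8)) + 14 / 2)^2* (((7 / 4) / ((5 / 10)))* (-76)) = -3189970154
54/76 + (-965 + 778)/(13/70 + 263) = 1/700074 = 0.00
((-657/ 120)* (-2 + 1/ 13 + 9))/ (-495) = 1679/ 21450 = 0.08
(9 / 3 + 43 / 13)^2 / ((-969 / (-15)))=33620 / 54587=0.62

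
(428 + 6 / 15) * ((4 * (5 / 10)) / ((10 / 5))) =2142 / 5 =428.40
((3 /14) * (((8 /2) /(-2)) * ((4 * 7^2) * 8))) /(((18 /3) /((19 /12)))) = -532 /3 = -177.33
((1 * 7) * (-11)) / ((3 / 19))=-1463 / 3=-487.67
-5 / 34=-0.15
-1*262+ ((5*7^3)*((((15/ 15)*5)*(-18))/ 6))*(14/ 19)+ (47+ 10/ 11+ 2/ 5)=-20031557/ 1045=-19168.95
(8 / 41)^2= 64 / 1681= 0.04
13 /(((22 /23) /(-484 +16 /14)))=-505310 /77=-6562.47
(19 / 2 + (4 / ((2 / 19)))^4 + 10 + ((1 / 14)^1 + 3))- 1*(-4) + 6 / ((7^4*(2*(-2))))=10012950665 / 4802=2085162.57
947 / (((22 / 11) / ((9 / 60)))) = 2841 / 40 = 71.02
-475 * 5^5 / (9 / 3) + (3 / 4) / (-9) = -1979167 / 4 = -494791.75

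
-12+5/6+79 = 407/6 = 67.83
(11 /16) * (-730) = -4015 /8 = -501.88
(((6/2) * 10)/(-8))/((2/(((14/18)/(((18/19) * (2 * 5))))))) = -133/864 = -0.15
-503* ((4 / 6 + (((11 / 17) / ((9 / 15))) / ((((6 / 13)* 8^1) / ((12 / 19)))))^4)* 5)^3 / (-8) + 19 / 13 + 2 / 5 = 14006482147122754808496148452610706554469670344843 / 5978724811333762433146945665087598201688555520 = 2342.72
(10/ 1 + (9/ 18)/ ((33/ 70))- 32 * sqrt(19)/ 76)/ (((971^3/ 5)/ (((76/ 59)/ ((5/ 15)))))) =0.00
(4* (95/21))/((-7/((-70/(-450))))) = -76/189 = -0.40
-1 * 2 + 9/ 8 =-7/ 8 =-0.88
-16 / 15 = -1.07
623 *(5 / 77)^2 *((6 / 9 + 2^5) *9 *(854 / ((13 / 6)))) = 478837800 / 1573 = 304410.55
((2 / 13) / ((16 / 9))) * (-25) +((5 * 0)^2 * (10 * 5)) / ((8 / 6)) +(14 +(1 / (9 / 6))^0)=1335 / 104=12.84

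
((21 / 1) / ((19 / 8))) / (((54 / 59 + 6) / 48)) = 19824 / 323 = 61.37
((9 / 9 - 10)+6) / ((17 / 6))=-18 / 17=-1.06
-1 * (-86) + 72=158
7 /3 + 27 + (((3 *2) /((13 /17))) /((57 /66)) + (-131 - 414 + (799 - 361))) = -50819 /741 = -68.58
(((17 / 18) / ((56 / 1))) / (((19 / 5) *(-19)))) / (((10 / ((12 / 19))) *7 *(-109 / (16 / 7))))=0.00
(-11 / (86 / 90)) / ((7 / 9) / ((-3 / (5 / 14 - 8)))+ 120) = -26730 / 283241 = -0.09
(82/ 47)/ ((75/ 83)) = 6806/ 3525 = 1.93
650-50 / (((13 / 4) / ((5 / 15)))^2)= 987850 / 1521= 649.47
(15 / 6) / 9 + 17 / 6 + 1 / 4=121 / 36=3.36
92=92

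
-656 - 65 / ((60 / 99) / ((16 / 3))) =-1228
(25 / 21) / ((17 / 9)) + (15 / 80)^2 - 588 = -17892561 / 30464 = -587.33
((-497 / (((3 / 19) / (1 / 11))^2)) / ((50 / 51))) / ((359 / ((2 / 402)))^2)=-3050089 / 94505621250150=-0.00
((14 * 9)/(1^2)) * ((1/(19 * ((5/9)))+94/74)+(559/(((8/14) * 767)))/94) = 6772301361/38988380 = 173.70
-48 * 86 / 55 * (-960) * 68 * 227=12234203136 / 11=1112200285.09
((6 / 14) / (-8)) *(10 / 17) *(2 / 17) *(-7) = 15 / 578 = 0.03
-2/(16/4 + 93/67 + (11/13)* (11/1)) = -871/6400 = -0.14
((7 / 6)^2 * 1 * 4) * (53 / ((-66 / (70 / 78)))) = -90895 / 23166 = -3.92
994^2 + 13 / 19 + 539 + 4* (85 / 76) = 18783023 / 19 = 988580.16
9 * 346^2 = 1077444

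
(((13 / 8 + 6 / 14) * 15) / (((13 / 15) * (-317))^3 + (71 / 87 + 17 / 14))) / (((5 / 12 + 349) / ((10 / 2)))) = -0.00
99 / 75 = 33 / 25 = 1.32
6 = 6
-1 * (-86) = 86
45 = 45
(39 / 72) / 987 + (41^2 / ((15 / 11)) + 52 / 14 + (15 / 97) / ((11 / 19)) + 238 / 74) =828255238297 / 667984680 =1239.93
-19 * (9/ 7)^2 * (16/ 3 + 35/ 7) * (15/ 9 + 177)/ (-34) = 1420668/ 833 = 1705.48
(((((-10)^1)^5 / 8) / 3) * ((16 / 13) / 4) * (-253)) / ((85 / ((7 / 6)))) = 8855000 / 1989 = 4451.99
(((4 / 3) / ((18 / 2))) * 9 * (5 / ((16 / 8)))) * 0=0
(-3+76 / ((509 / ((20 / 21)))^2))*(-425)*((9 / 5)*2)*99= 5768209231290 / 12694969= 454369.70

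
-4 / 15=-0.27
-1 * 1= -1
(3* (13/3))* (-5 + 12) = 91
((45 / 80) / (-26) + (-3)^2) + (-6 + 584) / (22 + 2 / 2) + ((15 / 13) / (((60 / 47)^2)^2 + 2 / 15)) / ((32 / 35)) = 225792148789 / 6533099584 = 34.56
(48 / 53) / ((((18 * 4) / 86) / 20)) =3440 / 159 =21.64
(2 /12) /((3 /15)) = 5 /6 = 0.83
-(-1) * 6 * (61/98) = 183/49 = 3.73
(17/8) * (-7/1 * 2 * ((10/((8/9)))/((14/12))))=-2295/8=-286.88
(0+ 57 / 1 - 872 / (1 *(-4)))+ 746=1021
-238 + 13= -225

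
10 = 10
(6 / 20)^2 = 9 / 100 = 0.09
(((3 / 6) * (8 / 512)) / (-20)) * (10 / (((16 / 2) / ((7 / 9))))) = -7 / 18432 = -0.00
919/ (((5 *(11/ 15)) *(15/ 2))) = 1838/ 55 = 33.42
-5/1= -5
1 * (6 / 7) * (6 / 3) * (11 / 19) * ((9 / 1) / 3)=396 / 133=2.98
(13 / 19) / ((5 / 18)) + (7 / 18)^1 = 4877 / 1710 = 2.85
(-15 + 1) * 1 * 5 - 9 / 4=-289 / 4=-72.25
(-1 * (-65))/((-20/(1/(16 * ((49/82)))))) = -533/1568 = -0.34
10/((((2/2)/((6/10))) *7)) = 6/7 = 0.86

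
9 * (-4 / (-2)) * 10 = 180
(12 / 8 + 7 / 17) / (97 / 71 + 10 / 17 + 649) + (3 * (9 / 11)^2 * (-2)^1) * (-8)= 6110177167 / 190139884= 32.14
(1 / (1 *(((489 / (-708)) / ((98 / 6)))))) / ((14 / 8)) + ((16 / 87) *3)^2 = -5432144 / 411249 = -13.21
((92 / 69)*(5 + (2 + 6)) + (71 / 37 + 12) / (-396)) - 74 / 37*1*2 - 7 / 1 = 92281 / 14652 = 6.30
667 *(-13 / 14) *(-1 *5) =43355 / 14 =3096.79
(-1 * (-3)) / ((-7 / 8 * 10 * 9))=-4 / 105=-0.04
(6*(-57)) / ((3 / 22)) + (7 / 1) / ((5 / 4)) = -12512 / 5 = -2502.40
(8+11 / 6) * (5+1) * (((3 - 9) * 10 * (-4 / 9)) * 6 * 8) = 75520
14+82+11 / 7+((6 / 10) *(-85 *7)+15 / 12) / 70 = 92.49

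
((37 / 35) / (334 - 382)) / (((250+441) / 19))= -703 / 1160880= -0.00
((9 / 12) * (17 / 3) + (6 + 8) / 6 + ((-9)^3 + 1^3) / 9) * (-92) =61525 / 9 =6836.11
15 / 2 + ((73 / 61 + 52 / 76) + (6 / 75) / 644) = 43762392 / 4664975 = 9.38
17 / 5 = 3.40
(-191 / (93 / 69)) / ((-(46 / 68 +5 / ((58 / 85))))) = 2165749 / 122326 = 17.70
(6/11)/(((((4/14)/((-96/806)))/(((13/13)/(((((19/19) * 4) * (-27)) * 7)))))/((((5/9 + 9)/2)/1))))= 172/119691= 0.00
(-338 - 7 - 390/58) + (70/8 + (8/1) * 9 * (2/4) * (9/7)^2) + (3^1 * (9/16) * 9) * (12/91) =-10398865/36946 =-281.46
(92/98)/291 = 46/14259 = 0.00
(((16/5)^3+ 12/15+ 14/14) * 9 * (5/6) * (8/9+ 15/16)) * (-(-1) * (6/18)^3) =1136423/64800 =17.54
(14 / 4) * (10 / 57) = 35 / 57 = 0.61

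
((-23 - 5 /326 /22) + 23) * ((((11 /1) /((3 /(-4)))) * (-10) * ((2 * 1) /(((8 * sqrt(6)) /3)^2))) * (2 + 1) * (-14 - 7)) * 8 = 1575 /652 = 2.42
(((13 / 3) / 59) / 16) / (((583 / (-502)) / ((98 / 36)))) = -159887 / 14859504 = -0.01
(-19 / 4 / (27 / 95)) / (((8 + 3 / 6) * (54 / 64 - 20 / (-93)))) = -895280 / 482103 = -1.86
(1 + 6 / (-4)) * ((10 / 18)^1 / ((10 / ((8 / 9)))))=-2 / 81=-0.02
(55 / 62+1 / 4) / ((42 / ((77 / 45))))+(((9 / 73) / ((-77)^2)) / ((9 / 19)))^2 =96849901216573 / 2090608999257240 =0.05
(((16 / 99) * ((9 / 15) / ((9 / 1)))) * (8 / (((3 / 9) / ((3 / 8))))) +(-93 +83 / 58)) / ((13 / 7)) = -6127709 / 124410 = -49.25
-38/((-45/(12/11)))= 0.92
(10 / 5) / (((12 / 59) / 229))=13511 / 6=2251.83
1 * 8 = 8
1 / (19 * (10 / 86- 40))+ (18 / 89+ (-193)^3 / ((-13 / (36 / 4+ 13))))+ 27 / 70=917344278136807 / 75401690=12166097.05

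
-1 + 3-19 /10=1 /10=0.10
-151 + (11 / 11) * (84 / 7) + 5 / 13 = -1802 / 13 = -138.62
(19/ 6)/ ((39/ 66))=209/ 39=5.36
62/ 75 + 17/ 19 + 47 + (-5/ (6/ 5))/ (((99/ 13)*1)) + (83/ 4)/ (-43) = 1157234509/ 24264900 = 47.69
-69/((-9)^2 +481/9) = -621/1210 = -0.51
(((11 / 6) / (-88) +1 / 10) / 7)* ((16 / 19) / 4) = 1 / 420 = 0.00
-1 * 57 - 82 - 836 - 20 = -995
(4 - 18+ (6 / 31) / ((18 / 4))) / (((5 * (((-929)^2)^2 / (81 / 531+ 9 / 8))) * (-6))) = 737 / 923601311924440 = 0.00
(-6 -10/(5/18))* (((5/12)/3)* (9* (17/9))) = -595/6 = -99.17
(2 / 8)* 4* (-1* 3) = -3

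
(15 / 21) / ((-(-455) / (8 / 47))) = 8 / 29939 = 0.00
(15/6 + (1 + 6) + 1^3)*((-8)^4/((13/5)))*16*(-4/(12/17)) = -1499766.15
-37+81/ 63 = -250/ 7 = -35.71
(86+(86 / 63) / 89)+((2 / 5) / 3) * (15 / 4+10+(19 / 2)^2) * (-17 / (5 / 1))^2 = 172635328 / 700875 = 246.31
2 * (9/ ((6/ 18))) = 54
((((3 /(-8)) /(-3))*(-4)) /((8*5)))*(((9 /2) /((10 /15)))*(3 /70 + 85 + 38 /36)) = -81363 /11200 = -7.26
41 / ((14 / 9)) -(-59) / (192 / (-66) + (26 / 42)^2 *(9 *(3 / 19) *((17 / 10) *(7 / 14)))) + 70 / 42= 82169527 / 21043302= 3.90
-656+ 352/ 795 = -521168/ 795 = -655.56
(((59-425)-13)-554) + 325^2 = 104692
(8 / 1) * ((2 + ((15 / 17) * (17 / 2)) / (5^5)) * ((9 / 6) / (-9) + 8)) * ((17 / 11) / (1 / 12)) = 15999176 / 6875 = 2327.15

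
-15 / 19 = -0.79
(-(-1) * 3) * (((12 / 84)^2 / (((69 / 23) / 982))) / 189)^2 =964324 / 257298363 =0.00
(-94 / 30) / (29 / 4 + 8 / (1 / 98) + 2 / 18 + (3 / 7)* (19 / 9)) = -3948 / 998255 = -0.00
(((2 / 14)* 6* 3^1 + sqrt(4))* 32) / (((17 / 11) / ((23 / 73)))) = 259072 / 8687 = 29.82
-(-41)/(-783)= -41/783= -0.05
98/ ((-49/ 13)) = -26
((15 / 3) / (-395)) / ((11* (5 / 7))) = -7 / 4345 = -0.00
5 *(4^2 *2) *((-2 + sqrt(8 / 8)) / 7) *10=-1600 / 7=-228.57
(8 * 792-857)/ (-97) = -5479/ 97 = -56.48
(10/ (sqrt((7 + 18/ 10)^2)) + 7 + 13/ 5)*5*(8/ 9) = 4724/ 99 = 47.72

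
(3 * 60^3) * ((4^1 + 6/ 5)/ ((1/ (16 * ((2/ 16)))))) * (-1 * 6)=-40435200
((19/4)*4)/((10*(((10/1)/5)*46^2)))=19/42320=0.00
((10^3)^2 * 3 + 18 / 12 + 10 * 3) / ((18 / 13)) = 26000273 / 12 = 2166689.42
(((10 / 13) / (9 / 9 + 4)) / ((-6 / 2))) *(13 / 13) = -2 / 39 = -0.05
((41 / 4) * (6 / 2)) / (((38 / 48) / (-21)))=-15498 / 19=-815.68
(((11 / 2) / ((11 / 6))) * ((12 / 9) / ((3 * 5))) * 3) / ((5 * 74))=2 / 925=0.00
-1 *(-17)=17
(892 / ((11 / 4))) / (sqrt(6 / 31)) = 1784 * sqrt(186) / 33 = 737.29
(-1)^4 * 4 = 4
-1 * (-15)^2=-225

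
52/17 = 3.06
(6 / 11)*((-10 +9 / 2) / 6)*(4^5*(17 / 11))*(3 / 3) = -791.27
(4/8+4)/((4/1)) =9/8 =1.12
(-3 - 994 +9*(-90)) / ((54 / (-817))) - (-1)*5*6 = 27369.24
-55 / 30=-11 / 6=-1.83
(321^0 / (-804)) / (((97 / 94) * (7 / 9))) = -141 / 90986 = -0.00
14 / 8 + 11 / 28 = 15 / 7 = 2.14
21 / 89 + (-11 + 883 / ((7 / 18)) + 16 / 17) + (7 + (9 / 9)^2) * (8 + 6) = 25129780 / 10591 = 2372.75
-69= -69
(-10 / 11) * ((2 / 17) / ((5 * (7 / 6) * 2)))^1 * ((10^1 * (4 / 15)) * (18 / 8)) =-72 / 1309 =-0.06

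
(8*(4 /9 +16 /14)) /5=160 /63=2.54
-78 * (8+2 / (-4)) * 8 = -4680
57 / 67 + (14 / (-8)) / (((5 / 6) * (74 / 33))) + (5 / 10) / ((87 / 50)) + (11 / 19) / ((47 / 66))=3908181019 / 3851919780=1.01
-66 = -66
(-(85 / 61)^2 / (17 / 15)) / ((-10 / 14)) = 8925 / 3721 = 2.40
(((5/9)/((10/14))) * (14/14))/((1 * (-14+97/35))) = -0.07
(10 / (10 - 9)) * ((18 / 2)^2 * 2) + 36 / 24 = 1621.50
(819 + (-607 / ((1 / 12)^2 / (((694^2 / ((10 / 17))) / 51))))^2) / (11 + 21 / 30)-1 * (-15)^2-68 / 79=864275744522682286503 / 5135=168310758427007261.25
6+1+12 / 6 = 9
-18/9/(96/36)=-3/4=-0.75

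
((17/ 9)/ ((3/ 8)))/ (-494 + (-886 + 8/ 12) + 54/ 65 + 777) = -8840/ 1055637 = -0.01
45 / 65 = 9 / 13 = 0.69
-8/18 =-4/9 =-0.44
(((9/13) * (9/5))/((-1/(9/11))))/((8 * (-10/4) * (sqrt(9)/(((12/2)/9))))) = 81/7150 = 0.01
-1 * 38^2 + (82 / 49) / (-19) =-1344446 / 931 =-1444.09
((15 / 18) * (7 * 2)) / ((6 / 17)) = 595 / 18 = 33.06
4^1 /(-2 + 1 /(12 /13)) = -48 /11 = -4.36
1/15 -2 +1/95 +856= 243412/285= 854.08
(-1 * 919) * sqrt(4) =-1838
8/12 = 2/3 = 0.67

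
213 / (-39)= -71 / 13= -5.46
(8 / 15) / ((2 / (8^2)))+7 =361 / 15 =24.07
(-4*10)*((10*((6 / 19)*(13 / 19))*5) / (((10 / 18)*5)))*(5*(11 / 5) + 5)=-2489.09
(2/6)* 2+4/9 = 10/9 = 1.11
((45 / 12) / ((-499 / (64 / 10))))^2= 576 / 249001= 0.00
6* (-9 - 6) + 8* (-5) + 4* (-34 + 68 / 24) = -254.67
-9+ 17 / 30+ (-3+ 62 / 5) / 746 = -47114 / 5595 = -8.42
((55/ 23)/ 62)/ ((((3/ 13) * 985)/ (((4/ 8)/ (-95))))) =-143/ 160125540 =-0.00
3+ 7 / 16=55 / 16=3.44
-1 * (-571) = 571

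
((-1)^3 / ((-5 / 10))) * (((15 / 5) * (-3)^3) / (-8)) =81 / 4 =20.25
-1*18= -18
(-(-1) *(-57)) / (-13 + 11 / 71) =71 / 16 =4.44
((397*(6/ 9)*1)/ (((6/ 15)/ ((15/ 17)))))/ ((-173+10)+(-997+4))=-9925/ 19652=-0.51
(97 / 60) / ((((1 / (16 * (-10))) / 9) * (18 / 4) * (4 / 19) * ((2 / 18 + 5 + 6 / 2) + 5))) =-11058 / 59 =-187.42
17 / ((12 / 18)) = 51 / 2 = 25.50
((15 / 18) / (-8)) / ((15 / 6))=-0.04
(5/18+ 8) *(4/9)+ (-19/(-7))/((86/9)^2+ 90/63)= 15794095/4259142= 3.71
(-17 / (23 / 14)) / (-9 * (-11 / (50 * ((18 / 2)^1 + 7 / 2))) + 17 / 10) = -297500 / 53429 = -5.57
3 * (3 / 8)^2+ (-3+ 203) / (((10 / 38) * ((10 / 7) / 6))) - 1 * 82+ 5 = 199387 / 64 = 3115.42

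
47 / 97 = 0.48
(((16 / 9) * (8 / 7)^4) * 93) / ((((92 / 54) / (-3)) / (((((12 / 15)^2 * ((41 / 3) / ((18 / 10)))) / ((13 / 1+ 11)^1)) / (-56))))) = 10412032 / 5798415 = 1.80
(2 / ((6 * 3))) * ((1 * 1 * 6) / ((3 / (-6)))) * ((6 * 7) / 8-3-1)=-5 / 3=-1.67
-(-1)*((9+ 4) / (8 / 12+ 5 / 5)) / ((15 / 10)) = 26 / 5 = 5.20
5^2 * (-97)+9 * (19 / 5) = -11954 / 5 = -2390.80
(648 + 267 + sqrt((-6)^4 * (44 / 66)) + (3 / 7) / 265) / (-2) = -848664 / 1855 -6 * sqrt(6) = -472.20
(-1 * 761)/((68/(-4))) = 761/17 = 44.76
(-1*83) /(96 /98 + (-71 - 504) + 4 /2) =4067 /28029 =0.15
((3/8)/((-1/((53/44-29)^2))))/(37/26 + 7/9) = -525000879/3988160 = -131.64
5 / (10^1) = 0.50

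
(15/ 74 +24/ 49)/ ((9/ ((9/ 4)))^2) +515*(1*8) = 239028431/ 58016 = 4120.04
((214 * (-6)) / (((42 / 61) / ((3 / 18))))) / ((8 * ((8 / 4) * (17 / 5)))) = -32635 / 5712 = -5.71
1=1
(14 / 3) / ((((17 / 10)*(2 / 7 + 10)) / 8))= 980 / 459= 2.14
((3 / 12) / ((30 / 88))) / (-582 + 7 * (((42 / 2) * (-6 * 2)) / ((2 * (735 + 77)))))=-638 / 507285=-0.00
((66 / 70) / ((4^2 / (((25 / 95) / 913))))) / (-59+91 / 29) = -29 / 95376960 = -0.00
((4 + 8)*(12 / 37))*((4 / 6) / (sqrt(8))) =24*sqrt(2) / 37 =0.92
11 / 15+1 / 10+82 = 497 / 6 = 82.83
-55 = -55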